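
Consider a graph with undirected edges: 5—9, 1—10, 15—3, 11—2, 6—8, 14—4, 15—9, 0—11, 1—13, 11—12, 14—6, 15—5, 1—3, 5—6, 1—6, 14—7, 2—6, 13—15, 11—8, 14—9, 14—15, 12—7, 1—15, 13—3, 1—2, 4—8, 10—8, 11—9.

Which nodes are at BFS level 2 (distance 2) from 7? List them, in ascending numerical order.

4, 6, 9, 11, 15

Level 0: 7
Level 1: 12, 14
Level 2: 4, 6, 9, 11, 15
Level 3: 0, 1, 2, 3, 5, 8, 13
Level 4: 10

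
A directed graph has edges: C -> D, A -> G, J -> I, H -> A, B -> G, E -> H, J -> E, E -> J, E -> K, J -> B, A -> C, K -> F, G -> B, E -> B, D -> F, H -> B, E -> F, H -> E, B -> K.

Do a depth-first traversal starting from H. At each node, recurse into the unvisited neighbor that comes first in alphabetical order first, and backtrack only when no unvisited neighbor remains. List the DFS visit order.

H → A → C → D → F → G → B → K → E → J → I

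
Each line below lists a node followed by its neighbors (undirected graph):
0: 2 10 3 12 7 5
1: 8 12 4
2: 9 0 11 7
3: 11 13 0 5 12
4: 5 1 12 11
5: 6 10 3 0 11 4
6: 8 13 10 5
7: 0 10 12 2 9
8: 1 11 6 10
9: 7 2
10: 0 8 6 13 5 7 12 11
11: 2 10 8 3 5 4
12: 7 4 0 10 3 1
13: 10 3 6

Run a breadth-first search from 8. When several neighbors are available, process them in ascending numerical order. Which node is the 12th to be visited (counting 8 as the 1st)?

Visit 8; enqueue 1, 6, 10, 11 → queue [1, 6, 10, 11]
Visit 1; enqueue 4, 12 → queue [6, 10, 11, 4, 12]
Visit 6; enqueue 5, 13 → queue [10, 11, 4, 12, 5, 13]
Visit 10; enqueue 0, 7 → queue [11, 4, 12, 5, 13, 0, 7]
Visit 11; enqueue 2, 3 → queue [4, 12, 5, 13, 0, 7, 2, 3]
Visit 4 → queue [12, 5, 13, 0, 7, 2, 3]
Visit 12 → queue [5, 13, 0, 7, 2, 3]
Visit 5 → queue [13, 0, 7, 2, 3]
Visit 13 → queue [0, 7, 2, 3]
Visit 0 → queue [7, 2, 3]
Visit 7; enqueue 9 → queue [2, 3, 9]
Visit 2 → queue [3, 9]
Visit 3 → queue [9]
Visit 9 → queue []

Visit order: 8, 1, 6, 10, 11, 4, 12, 5, 13, 0, 7, 2, 3, 9

2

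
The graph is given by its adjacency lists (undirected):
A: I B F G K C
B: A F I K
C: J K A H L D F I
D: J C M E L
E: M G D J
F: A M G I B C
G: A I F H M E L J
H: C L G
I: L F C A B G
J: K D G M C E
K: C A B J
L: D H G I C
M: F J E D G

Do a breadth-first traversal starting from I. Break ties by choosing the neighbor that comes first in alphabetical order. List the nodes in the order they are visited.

Visit I; enqueue A, B, C, F, G, L → queue [A, B, C, F, G, L]
Visit A; enqueue K → queue [B, C, F, G, L, K]
Visit B → queue [C, F, G, L, K]
Visit C; enqueue D, H, J → queue [F, G, L, K, D, H, J]
Visit F; enqueue M → queue [G, L, K, D, H, J, M]
Visit G; enqueue E → queue [L, K, D, H, J, M, E]
Visit L → queue [K, D, H, J, M, E]
Visit K → queue [D, H, J, M, E]
Visit D → queue [H, J, M, E]
Visit H → queue [J, M, E]
Visit J → queue [M, E]
Visit M → queue [E]
Visit E → queue []

I, A, B, C, F, G, L, K, D, H, J, M, E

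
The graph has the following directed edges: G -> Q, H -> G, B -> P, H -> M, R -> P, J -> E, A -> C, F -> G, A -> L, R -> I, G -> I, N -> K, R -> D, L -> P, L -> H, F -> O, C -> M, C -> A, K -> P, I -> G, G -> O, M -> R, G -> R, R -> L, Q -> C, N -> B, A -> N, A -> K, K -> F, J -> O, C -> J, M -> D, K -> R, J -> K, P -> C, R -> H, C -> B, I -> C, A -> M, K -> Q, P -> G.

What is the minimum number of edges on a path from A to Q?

Level 0: A
Level 1: C, K, L, M, N
Level 2: B, D, F, H, J, P, Q, R
Level 3: E, G, I, O
Q first appears at level 2.

2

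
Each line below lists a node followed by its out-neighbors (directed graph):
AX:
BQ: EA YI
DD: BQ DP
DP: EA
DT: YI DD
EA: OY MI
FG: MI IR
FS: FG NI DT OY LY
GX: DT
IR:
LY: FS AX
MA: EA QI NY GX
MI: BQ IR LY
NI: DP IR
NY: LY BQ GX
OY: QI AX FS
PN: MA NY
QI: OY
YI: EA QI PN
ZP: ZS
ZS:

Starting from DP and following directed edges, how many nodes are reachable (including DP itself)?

19

BFS from DP visits: DP, EA, OY, MI, QI, AX, FS, BQ, IR, LY, FG, NI, DT, YI, DD, PN, MA, NY, GX
Reachable nodes: 19 of 21 total.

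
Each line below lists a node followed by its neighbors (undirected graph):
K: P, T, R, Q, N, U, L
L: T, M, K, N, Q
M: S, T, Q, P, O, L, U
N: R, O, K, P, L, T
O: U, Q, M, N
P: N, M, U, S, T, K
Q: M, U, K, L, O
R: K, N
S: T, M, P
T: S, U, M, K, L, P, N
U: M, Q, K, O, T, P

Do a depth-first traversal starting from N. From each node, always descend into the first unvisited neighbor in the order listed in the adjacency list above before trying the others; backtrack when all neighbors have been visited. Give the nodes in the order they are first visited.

Visit N
N → R
R → K
K → P
P → M
M → S
S → T
T → U
U → Q
Q → L
Q → O

N, R, K, P, M, S, T, U, Q, L, O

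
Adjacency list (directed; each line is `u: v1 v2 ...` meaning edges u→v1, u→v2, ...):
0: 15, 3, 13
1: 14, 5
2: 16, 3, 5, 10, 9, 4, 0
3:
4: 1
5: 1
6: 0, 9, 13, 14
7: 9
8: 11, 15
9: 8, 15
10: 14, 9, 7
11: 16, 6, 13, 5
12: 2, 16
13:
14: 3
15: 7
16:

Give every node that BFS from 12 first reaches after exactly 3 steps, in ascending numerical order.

Level 0: 12
Level 1: 2, 16
Level 2: 0, 3, 4, 5, 9, 10
Level 3: 1, 7, 8, 13, 14, 15
Level 4: 11
Level 5: 6

1, 7, 8, 13, 14, 15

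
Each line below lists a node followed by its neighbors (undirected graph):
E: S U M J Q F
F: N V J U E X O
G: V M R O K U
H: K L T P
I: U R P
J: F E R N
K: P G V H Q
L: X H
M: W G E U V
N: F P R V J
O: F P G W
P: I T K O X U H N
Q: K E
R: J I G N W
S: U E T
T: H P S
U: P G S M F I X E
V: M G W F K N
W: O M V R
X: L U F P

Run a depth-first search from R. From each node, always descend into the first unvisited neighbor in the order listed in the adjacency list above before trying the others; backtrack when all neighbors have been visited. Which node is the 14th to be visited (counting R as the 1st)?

S

Visit R
R → J
J → F
F → N
N → P
P → I
I → U
U → G
G → V
V → M
M → W
W → O
M → E
E → S
S → T
T → H
H → K
K → Q
H → L
L → X

Visit order: R, J, F, N, P, I, U, G, V, M, W, O, E, S, T, H, K, Q, L, X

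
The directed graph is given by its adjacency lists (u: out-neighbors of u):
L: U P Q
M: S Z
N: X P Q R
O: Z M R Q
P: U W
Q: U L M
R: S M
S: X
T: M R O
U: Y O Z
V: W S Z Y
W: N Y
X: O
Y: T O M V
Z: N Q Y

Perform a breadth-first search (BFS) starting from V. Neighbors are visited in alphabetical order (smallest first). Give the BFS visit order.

Visit V; enqueue S, W, Y, Z → queue [S, W, Y, Z]
Visit S; enqueue X → queue [W, Y, Z, X]
Visit W; enqueue N → queue [Y, Z, X, N]
Visit Y; enqueue M, O, T → queue [Z, X, N, M, O, T]
Visit Z; enqueue Q → queue [X, N, M, O, T, Q]
Visit X → queue [N, M, O, T, Q]
Visit N; enqueue P, R → queue [M, O, T, Q, P, R]
Visit M → queue [O, T, Q, P, R]
Visit O → queue [T, Q, P, R]
Visit T → queue [Q, P, R]
Visit Q; enqueue L, U → queue [P, R, L, U]
Visit P → queue [R, L, U]
Visit R → queue [L, U]
Visit L → queue [U]
Visit U → queue []

V S W Y Z X N M O T Q P R L U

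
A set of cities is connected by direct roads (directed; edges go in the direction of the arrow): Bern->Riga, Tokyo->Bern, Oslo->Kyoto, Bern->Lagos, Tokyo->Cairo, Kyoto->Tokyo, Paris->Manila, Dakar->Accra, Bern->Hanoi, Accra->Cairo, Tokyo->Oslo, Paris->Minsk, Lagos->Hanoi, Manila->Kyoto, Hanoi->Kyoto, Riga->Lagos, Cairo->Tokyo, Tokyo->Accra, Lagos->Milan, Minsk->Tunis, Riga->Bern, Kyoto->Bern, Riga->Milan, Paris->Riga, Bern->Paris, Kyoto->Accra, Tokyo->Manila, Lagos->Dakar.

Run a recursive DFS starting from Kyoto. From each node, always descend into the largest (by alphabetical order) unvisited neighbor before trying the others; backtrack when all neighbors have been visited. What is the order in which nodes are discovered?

Visit Kyoto
Kyoto → Tokyo
Tokyo → Oslo
Tokyo → Manila
Tokyo → Cairo
Tokyo → Bern
Bern → Riga
Riga → Milan
Riga → Lagos
Lagos → Hanoi
Lagos → Dakar
Dakar → Accra
Bern → Paris
Paris → Minsk
Minsk → Tunis

Kyoto -> Tokyo -> Oslo -> Manila -> Cairo -> Bern -> Riga -> Milan -> Lagos -> Hanoi -> Dakar -> Accra -> Paris -> Minsk -> Tunis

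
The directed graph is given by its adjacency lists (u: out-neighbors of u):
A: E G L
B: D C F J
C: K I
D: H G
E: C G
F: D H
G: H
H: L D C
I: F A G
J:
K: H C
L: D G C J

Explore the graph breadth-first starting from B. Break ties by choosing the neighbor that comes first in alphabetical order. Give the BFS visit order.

B, C, D, F, J, I, K, G, H, A, L, E

Visit B; enqueue C, D, F, J → queue [C, D, F, J]
Visit C; enqueue I, K → queue [D, F, J, I, K]
Visit D; enqueue G, H → queue [F, J, I, K, G, H]
Visit F → queue [J, I, K, G, H]
Visit J → queue [I, K, G, H]
Visit I; enqueue A → queue [K, G, H, A]
Visit K → queue [G, H, A]
Visit G → queue [H, A]
Visit H; enqueue L → queue [A, L]
Visit A; enqueue E → queue [L, E]
Visit L → queue [E]
Visit E → queue []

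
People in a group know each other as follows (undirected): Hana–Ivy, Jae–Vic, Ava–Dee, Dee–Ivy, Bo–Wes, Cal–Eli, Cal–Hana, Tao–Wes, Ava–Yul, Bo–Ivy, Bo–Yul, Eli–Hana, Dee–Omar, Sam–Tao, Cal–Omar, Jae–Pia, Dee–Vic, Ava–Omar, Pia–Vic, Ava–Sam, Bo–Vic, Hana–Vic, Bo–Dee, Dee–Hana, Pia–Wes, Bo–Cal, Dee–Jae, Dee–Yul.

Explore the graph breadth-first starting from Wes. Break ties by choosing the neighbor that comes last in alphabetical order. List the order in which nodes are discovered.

Wes Tao Pia Bo Sam Vic Jae Yul Ivy Dee Cal Ava Hana Omar Eli

Visit Wes; enqueue Tao, Pia, Bo → queue [Tao, Pia, Bo]
Visit Tao; enqueue Sam → queue [Pia, Bo, Sam]
Visit Pia; enqueue Vic, Jae → queue [Bo, Sam, Vic, Jae]
Visit Bo; enqueue Yul, Ivy, Dee, Cal → queue [Sam, Vic, Jae, Yul, Ivy, Dee, Cal]
Visit Sam; enqueue Ava → queue [Vic, Jae, Yul, Ivy, Dee, Cal, Ava]
Visit Vic; enqueue Hana → queue [Jae, Yul, Ivy, Dee, Cal, Ava, Hana]
Visit Jae → queue [Yul, Ivy, Dee, Cal, Ava, Hana]
Visit Yul → queue [Ivy, Dee, Cal, Ava, Hana]
Visit Ivy → queue [Dee, Cal, Ava, Hana]
Visit Dee; enqueue Omar → queue [Cal, Ava, Hana, Omar]
Visit Cal; enqueue Eli → queue [Ava, Hana, Omar, Eli]
Visit Ava → queue [Hana, Omar, Eli]
Visit Hana → queue [Omar, Eli]
Visit Omar → queue [Eli]
Visit Eli → queue []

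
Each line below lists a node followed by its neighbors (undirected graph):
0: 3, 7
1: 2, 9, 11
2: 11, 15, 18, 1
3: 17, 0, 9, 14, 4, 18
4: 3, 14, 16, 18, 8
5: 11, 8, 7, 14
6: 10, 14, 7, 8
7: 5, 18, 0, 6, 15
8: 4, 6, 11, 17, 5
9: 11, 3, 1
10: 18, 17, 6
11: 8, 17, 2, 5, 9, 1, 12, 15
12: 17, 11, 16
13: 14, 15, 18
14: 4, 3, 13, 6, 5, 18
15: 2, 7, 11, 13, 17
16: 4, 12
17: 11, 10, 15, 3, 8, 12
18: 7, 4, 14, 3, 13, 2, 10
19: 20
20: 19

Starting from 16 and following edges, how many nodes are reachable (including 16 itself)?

19

BFS from 16 visits: 16, 4, 12, 3, 14, 18, 8, 17, 11, 0, 9, 13, 6, 5, 7, 2, 10, 15, 1
Reachable nodes: 19 of 21 total.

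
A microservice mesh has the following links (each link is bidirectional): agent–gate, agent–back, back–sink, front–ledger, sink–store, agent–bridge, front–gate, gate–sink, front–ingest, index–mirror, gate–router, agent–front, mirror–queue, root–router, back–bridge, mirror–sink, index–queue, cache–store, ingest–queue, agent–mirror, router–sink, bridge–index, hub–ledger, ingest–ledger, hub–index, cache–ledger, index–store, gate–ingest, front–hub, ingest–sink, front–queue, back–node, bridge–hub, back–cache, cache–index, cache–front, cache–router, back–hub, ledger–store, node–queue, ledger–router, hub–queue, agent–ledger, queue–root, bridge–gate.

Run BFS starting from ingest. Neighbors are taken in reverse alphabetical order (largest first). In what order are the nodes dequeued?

ingest sink queue ledger gate front store router mirror back root node index hub cache agent bridge

Visit ingest; enqueue sink, queue, ledger, gate, front → queue [sink, queue, ledger, gate, front]
Visit sink; enqueue store, router, mirror, back → queue [queue, ledger, gate, front, store, router, mirror, back]
Visit queue; enqueue root, node, index, hub → queue [ledger, gate, front, store, router, mirror, back, root, node, index, hub]
Visit ledger; enqueue cache, agent → queue [gate, front, store, router, mirror, back, root, node, index, hub, cache, agent]
Visit gate; enqueue bridge → queue [front, store, router, mirror, back, root, node, index, hub, cache, agent, bridge]
Visit front → queue [store, router, mirror, back, root, node, index, hub, cache, agent, bridge]
Visit store → queue [router, mirror, back, root, node, index, hub, cache, agent, bridge]
Visit router → queue [mirror, back, root, node, index, hub, cache, agent, bridge]
Visit mirror → queue [back, root, node, index, hub, cache, agent, bridge]
Visit back → queue [root, node, index, hub, cache, agent, bridge]
Visit root → queue [node, index, hub, cache, agent, bridge]
Visit node → queue [index, hub, cache, agent, bridge]
Visit index → queue [hub, cache, agent, bridge]
Visit hub → queue [cache, agent, bridge]
Visit cache → queue [agent, bridge]
Visit agent → queue [bridge]
Visit bridge → queue []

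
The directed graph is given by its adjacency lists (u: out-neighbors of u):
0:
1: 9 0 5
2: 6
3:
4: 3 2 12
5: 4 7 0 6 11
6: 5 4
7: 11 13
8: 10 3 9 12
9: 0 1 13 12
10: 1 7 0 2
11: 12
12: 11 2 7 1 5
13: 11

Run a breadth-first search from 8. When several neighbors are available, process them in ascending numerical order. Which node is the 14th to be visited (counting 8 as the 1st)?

Visit 8; enqueue 3, 9, 10, 12 → queue [3, 9, 10, 12]
Visit 3 → queue [9, 10, 12]
Visit 9; enqueue 0, 1, 13 → queue [10, 12, 0, 1, 13]
Visit 10; enqueue 2, 7 → queue [12, 0, 1, 13, 2, 7]
Visit 12; enqueue 5, 11 → queue [0, 1, 13, 2, 7, 5, 11]
Visit 0 → queue [1, 13, 2, 7, 5, 11]
Visit 1 → queue [13, 2, 7, 5, 11]
Visit 13 → queue [2, 7, 5, 11]
Visit 2; enqueue 6 → queue [7, 5, 11, 6]
Visit 7 → queue [5, 11, 6]
Visit 5; enqueue 4 → queue [11, 6, 4]
Visit 11 → queue [6, 4]
Visit 6 → queue [4]
Visit 4 → queue []

Visit order: 8, 3, 9, 10, 12, 0, 1, 13, 2, 7, 5, 11, 6, 4

4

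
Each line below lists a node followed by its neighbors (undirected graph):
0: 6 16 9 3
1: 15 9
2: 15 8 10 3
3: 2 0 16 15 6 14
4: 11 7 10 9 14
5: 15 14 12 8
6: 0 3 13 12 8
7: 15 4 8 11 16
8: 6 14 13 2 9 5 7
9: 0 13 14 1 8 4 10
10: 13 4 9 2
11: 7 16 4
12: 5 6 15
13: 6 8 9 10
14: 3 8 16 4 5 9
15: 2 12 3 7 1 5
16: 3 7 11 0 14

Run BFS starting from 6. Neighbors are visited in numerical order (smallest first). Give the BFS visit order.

Visit 6; enqueue 0, 3, 8, 12, 13 → queue [0, 3, 8, 12, 13]
Visit 0; enqueue 9, 16 → queue [3, 8, 12, 13, 9, 16]
Visit 3; enqueue 2, 14, 15 → queue [8, 12, 13, 9, 16, 2, 14, 15]
Visit 8; enqueue 5, 7 → queue [12, 13, 9, 16, 2, 14, 15, 5, 7]
Visit 12 → queue [13, 9, 16, 2, 14, 15, 5, 7]
Visit 13; enqueue 10 → queue [9, 16, 2, 14, 15, 5, 7, 10]
Visit 9; enqueue 1, 4 → queue [16, 2, 14, 15, 5, 7, 10, 1, 4]
Visit 16; enqueue 11 → queue [2, 14, 15, 5, 7, 10, 1, 4, 11]
Visit 2 → queue [14, 15, 5, 7, 10, 1, 4, 11]
Visit 14 → queue [15, 5, 7, 10, 1, 4, 11]
Visit 15 → queue [5, 7, 10, 1, 4, 11]
Visit 5 → queue [7, 10, 1, 4, 11]
Visit 7 → queue [10, 1, 4, 11]
Visit 10 → queue [1, 4, 11]
Visit 1 → queue [4, 11]
Visit 4 → queue [11]
Visit 11 → queue []

6 -> 0 -> 3 -> 8 -> 12 -> 13 -> 9 -> 16 -> 2 -> 14 -> 15 -> 5 -> 7 -> 10 -> 1 -> 4 -> 11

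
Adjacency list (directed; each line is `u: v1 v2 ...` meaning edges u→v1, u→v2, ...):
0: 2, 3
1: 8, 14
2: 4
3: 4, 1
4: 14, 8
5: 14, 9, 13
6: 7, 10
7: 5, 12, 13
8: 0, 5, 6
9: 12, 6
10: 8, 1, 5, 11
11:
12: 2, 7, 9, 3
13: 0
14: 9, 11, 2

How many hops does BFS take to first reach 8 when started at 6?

Level 0: 6
Level 1: 7, 10
Level 2: 1, 5, 8, 11, 12, 13
Level 3: 0, 2, 3, 9, 14
Level 4: 4
8 first appears at level 2.

2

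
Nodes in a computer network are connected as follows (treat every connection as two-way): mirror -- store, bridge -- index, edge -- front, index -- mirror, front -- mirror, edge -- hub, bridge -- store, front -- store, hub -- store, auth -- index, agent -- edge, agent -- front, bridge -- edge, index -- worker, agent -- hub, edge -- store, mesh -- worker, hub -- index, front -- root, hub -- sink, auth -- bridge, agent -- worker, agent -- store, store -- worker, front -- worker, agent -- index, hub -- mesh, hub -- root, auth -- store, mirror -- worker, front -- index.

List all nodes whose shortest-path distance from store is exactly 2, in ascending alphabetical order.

Level 0: store
Level 1: agent, auth, bridge, edge, front, hub, mirror, worker
Level 2: index, mesh, root, sink

index, mesh, root, sink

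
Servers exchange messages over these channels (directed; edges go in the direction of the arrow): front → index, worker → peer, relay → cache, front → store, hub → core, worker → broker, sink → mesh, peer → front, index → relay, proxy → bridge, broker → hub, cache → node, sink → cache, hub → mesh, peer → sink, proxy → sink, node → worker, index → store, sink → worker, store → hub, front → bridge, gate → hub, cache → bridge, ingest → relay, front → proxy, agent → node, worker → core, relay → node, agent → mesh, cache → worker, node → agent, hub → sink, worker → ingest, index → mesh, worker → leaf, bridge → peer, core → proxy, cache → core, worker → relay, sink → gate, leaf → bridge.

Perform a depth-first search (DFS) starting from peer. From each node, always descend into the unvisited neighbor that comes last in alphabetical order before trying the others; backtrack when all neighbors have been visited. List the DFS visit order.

peer -> sink -> worker -> relay -> node -> agent -> mesh -> cache -> core -> proxy -> bridge -> leaf -> ingest -> broker -> hub -> gate -> front -> store -> index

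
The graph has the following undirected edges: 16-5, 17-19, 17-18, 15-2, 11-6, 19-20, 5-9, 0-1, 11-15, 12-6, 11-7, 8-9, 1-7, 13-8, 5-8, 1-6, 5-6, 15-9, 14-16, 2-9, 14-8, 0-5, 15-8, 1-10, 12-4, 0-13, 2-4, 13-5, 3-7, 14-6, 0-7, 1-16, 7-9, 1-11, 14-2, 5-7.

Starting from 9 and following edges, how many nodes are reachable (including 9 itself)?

BFS from 9 visits: 9, 15, 8, 7, 5, 2, 11, 14, 13, 3, 1, 0, 16, 6, 4, 10, 12
Reachable nodes: 17 of 21 total.

17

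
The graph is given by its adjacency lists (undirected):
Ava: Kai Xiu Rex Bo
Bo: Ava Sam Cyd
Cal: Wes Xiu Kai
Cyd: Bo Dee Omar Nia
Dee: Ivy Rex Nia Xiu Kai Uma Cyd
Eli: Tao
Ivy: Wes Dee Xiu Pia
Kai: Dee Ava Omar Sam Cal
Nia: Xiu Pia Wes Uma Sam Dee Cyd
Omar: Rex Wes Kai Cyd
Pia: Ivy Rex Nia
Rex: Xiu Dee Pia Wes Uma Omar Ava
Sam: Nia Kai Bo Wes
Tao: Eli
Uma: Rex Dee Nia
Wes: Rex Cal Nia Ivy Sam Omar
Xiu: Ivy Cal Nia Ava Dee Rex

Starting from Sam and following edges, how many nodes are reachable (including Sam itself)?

BFS from Sam visits: Sam, Nia, Kai, Bo, Wes, Xiu, Pia, Uma, Dee, Cyd, Ava, Omar, Cal, Rex, Ivy
Reachable nodes: 15 of 17 total.

15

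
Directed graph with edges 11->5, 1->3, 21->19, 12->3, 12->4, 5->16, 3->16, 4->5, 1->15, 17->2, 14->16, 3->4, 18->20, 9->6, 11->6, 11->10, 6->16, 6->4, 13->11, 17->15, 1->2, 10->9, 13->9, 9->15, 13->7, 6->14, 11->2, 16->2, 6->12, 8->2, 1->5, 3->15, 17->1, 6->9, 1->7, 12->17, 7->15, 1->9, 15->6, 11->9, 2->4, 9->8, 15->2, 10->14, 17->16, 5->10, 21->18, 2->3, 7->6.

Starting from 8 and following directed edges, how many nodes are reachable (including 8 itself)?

15

BFS from 8 visits: 8, 2, 4, 3, 5, 16, 15, 10, 6, 14, 9, 12, 17, 1, 7
Reachable nodes: 15 of 21 total.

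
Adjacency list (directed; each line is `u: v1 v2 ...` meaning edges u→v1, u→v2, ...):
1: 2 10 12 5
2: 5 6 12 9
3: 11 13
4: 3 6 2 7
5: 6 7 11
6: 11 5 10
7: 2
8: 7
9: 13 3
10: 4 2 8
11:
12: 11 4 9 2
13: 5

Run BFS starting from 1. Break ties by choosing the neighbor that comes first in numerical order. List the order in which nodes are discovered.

Visit 1; enqueue 2, 5, 10, 12 → queue [2, 5, 10, 12]
Visit 2; enqueue 6, 9 → queue [5, 10, 12, 6, 9]
Visit 5; enqueue 7, 11 → queue [10, 12, 6, 9, 7, 11]
Visit 10; enqueue 4, 8 → queue [12, 6, 9, 7, 11, 4, 8]
Visit 12 → queue [6, 9, 7, 11, 4, 8]
Visit 6 → queue [9, 7, 11, 4, 8]
Visit 9; enqueue 3, 13 → queue [7, 11, 4, 8, 3, 13]
Visit 7 → queue [11, 4, 8, 3, 13]
Visit 11 → queue [4, 8, 3, 13]
Visit 4 → queue [8, 3, 13]
Visit 8 → queue [3, 13]
Visit 3 → queue [13]
Visit 13 → queue []

1, 2, 5, 10, 12, 6, 9, 7, 11, 4, 8, 3, 13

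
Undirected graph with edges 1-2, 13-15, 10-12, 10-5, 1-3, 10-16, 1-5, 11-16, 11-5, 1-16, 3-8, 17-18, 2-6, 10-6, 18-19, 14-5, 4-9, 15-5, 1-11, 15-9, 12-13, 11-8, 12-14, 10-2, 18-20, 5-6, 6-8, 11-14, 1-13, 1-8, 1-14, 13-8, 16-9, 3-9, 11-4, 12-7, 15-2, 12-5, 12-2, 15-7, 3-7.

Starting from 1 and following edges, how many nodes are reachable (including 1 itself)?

BFS from 1 visits: 1, 2, 3, 5, 8, 11, 13, 14, 16, 6, 10, 12, 15, 7, 9, 4
Reachable nodes: 16 of 20 total.

16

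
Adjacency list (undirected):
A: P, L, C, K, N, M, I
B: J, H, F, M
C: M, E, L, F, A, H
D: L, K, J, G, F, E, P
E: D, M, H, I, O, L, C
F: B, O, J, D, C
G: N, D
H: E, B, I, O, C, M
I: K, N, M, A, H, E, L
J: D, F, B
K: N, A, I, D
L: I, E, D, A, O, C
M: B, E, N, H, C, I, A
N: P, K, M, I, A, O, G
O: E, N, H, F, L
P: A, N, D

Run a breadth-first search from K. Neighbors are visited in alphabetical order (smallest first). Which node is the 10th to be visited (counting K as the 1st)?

E

Visit K; enqueue A, D, I, N → queue [A, D, I, N]
Visit A; enqueue C, L, M, P → queue [D, I, N, C, L, M, P]
Visit D; enqueue E, F, G, J → queue [I, N, C, L, M, P, E, F, G, J]
Visit I; enqueue H → queue [N, C, L, M, P, E, F, G, J, H]
Visit N; enqueue O → queue [C, L, M, P, E, F, G, J, H, O]
Visit C → queue [L, M, P, E, F, G, J, H, O]
Visit L → queue [M, P, E, F, G, J, H, O]
Visit M; enqueue B → queue [P, E, F, G, J, H, O, B]
Visit P → queue [E, F, G, J, H, O, B]
Visit E → queue [F, G, J, H, O, B]
Visit F → queue [G, J, H, O, B]
Visit G → queue [J, H, O, B]
Visit J → queue [H, O, B]
Visit H → queue [O, B]
Visit O → queue [B]
Visit B → queue []

Visit order: K, A, D, I, N, C, L, M, P, E, F, G, J, H, O, B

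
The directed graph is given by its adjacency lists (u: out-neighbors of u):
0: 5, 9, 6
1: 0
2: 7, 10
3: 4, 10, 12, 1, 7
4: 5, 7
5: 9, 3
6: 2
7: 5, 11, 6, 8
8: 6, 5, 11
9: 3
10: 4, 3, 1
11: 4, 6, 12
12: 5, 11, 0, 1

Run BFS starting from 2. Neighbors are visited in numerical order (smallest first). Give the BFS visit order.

Visit 2; enqueue 7, 10 → queue [7, 10]
Visit 7; enqueue 5, 6, 8, 11 → queue [10, 5, 6, 8, 11]
Visit 10; enqueue 1, 3, 4 → queue [5, 6, 8, 11, 1, 3, 4]
Visit 5; enqueue 9 → queue [6, 8, 11, 1, 3, 4, 9]
Visit 6 → queue [8, 11, 1, 3, 4, 9]
Visit 8 → queue [11, 1, 3, 4, 9]
Visit 11; enqueue 12 → queue [1, 3, 4, 9, 12]
Visit 1; enqueue 0 → queue [3, 4, 9, 12, 0]
Visit 3 → queue [4, 9, 12, 0]
Visit 4 → queue [9, 12, 0]
Visit 9 → queue [12, 0]
Visit 12 → queue [0]
Visit 0 → queue []

2, 7, 10, 5, 6, 8, 11, 1, 3, 4, 9, 12, 0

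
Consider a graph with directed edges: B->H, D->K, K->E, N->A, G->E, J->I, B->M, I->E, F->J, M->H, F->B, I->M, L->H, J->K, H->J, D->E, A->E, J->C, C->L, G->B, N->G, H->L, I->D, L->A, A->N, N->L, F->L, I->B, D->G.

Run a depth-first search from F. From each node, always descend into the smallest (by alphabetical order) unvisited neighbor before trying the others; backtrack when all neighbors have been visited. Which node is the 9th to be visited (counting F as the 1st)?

Visit F
F → B
B → H
H → J
J → C
C → L
L → A
A → E
A → N
N → G
J → I
I → D
D → K
I → M

Visit order: F, B, H, J, C, L, A, E, N, G, I, D, K, M

N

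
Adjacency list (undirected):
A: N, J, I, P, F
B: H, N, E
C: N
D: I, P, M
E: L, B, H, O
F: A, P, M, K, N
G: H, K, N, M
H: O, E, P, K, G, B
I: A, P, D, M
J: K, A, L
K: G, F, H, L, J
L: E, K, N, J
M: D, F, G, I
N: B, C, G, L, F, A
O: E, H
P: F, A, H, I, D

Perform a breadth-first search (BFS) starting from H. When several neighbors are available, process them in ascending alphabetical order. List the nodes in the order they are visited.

H → B → E → G → K → O → P → N → L → M → F → J → A → D → I → C

Visit H; enqueue B, E, G, K, O, P → queue [B, E, G, K, O, P]
Visit B; enqueue N → queue [E, G, K, O, P, N]
Visit E; enqueue L → queue [G, K, O, P, N, L]
Visit G; enqueue M → queue [K, O, P, N, L, M]
Visit K; enqueue F, J → queue [O, P, N, L, M, F, J]
Visit O → queue [P, N, L, M, F, J]
Visit P; enqueue A, D, I → queue [N, L, M, F, J, A, D, I]
Visit N; enqueue C → queue [L, M, F, J, A, D, I, C]
Visit L → queue [M, F, J, A, D, I, C]
Visit M → queue [F, J, A, D, I, C]
Visit F → queue [J, A, D, I, C]
Visit J → queue [A, D, I, C]
Visit A → queue [D, I, C]
Visit D → queue [I, C]
Visit I → queue [C]
Visit C → queue []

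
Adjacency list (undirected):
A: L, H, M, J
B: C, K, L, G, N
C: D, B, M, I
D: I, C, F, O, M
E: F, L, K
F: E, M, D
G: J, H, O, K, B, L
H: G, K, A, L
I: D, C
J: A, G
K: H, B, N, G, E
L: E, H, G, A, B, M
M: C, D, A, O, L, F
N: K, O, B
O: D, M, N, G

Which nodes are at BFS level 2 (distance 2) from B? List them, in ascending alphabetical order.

A, D, E, H, I, J, M, O

Level 0: B
Level 1: C, G, K, L, N
Level 2: A, D, E, H, I, J, M, O
Level 3: F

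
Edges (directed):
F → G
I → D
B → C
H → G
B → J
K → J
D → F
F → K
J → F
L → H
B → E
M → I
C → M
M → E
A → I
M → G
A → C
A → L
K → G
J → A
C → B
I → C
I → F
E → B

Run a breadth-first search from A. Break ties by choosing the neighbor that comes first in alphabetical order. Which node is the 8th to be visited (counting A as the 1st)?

F

Visit A; enqueue C, I, L → queue [C, I, L]
Visit C; enqueue B, M → queue [I, L, B, M]
Visit I; enqueue D, F → queue [L, B, M, D, F]
Visit L; enqueue H → queue [B, M, D, F, H]
Visit B; enqueue E, J → queue [M, D, F, H, E, J]
Visit M; enqueue G → queue [D, F, H, E, J, G]
Visit D → queue [F, H, E, J, G]
Visit F; enqueue K → queue [H, E, J, G, K]
Visit H → queue [E, J, G, K]
Visit E → queue [J, G, K]
Visit J → queue [G, K]
Visit G → queue [K]
Visit K → queue []

Visit order: A, C, I, L, B, M, D, F, H, E, J, G, K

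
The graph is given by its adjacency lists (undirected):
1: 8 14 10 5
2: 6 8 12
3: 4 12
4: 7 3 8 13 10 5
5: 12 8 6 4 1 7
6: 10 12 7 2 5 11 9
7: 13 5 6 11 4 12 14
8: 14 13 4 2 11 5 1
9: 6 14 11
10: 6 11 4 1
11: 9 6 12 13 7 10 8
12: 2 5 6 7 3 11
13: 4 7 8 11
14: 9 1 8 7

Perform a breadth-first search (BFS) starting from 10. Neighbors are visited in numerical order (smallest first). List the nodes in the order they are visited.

10, 1, 4, 6, 11, 5, 8, 14, 3, 7, 13, 2, 9, 12

Visit 10; enqueue 1, 4, 6, 11 → queue [1, 4, 6, 11]
Visit 1; enqueue 5, 8, 14 → queue [4, 6, 11, 5, 8, 14]
Visit 4; enqueue 3, 7, 13 → queue [6, 11, 5, 8, 14, 3, 7, 13]
Visit 6; enqueue 2, 9, 12 → queue [11, 5, 8, 14, 3, 7, 13, 2, 9, 12]
Visit 11 → queue [5, 8, 14, 3, 7, 13, 2, 9, 12]
Visit 5 → queue [8, 14, 3, 7, 13, 2, 9, 12]
Visit 8 → queue [14, 3, 7, 13, 2, 9, 12]
Visit 14 → queue [3, 7, 13, 2, 9, 12]
Visit 3 → queue [7, 13, 2, 9, 12]
Visit 7 → queue [13, 2, 9, 12]
Visit 13 → queue [2, 9, 12]
Visit 2 → queue [9, 12]
Visit 9 → queue [12]
Visit 12 → queue []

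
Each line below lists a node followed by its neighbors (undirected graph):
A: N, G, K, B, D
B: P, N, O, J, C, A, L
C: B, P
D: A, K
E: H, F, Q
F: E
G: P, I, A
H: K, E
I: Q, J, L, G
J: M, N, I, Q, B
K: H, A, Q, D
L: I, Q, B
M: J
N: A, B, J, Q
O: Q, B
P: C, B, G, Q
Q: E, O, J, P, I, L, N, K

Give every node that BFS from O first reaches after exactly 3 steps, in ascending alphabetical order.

Level 0: O
Level 1: B, Q
Level 2: A, C, E, I, J, K, L, N, P
Level 3: D, F, G, H, M

D, F, G, H, M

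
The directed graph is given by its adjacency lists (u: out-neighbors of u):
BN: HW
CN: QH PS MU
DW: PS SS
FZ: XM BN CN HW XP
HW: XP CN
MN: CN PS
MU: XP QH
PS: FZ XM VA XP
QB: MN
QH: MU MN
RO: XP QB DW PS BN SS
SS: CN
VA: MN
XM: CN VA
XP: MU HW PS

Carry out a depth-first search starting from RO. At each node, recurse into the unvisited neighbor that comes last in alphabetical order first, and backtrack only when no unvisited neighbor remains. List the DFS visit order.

RO → XP → PS → XM → VA → MN → CN → QH → MU → FZ → HW → BN → SS → QB → DW

Visit RO
RO → XP
XP → PS
PS → XM
XM → VA
VA → MN
MN → CN
CN → QH
QH → MU
PS → FZ
FZ → HW
FZ → BN
RO → SS
RO → QB
RO → DW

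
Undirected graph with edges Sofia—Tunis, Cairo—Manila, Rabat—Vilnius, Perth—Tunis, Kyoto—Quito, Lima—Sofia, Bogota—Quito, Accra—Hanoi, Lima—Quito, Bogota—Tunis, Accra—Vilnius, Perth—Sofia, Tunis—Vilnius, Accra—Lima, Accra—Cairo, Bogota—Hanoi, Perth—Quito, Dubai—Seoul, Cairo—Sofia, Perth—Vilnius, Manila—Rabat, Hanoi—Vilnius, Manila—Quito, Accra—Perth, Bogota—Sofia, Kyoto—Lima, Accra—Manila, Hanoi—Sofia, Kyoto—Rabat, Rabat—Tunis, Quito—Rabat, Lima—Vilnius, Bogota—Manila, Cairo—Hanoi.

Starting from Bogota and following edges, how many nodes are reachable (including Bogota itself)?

13

BFS from Bogota visits: Bogota, Tunis, Sofia, Quito, Manila, Hanoi, Vilnius, Rabat, Perth, Lima, Cairo, Kyoto, Accra
Reachable nodes: 13 of 15 total.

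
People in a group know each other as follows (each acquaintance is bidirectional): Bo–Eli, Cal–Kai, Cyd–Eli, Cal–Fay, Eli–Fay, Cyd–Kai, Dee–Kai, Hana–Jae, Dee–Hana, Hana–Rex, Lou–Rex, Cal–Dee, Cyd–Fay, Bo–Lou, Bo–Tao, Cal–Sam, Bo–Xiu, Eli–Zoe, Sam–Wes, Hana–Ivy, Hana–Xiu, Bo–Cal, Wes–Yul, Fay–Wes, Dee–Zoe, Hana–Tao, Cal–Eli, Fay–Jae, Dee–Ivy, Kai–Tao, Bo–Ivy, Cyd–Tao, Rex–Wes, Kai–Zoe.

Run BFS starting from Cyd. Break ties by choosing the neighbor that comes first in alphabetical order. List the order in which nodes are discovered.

Cyd → Eli → Fay → Kai → Tao → Bo → Cal → Zoe → Jae → Wes → Dee → Hana → Ivy → Lou → Xiu → Sam → Rex → Yul

Visit Cyd; enqueue Eli, Fay, Kai, Tao → queue [Eli, Fay, Kai, Tao]
Visit Eli; enqueue Bo, Cal, Zoe → queue [Fay, Kai, Tao, Bo, Cal, Zoe]
Visit Fay; enqueue Jae, Wes → queue [Kai, Tao, Bo, Cal, Zoe, Jae, Wes]
Visit Kai; enqueue Dee → queue [Tao, Bo, Cal, Zoe, Jae, Wes, Dee]
Visit Tao; enqueue Hana → queue [Bo, Cal, Zoe, Jae, Wes, Dee, Hana]
Visit Bo; enqueue Ivy, Lou, Xiu → queue [Cal, Zoe, Jae, Wes, Dee, Hana, Ivy, Lou, Xiu]
Visit Cal; enqueue Sam → queue [Zoe, Jae, Wes, Dee, Hana, Ivy, Lou, Xiu, Sam]
Visit Zoe → queue [Jae, Wes, Dee, Hana, Ivy, Lou, Xiu, Sam]
Visit Jae → queue [Wes, Dee, Hana, Ivy, Lou, Xiu, Sam]
Visit Wes; enqueue Rex, Yul → queue [Dee, Hana, Ivy, Lou, Xiu, Sam, Rex, Yul]
Visit Dee → queue [Hana, Ivy, Lou, Xiu, Sam, Rex, Yul]
Visit Hana → queue [Ivy, Lou, Xiu, Sam, Rex, Yul]
Visit Ivy → queue [Lou, Xiu, Sam, Rex, Yul]
Visit Lou → queue [Xiu, Sam, Rex, Yul]
Visit Xiu → queue [Sam, Rex, Yul]
Visit Sam → queue [Rex, Yul]
Visit Rex → queue [Yul]
Visit Yul → queue []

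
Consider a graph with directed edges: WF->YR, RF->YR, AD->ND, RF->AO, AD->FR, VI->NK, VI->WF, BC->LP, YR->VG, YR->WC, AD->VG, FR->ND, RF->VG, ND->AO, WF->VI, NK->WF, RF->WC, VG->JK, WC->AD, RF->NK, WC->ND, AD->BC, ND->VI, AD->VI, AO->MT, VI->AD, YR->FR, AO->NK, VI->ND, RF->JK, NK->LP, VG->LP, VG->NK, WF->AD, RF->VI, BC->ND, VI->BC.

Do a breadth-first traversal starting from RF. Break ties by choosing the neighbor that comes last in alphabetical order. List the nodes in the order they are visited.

RF, YR, WC, VI, VG, NK, JK, AO, FR, ND, AD, WF, BC, LP, MT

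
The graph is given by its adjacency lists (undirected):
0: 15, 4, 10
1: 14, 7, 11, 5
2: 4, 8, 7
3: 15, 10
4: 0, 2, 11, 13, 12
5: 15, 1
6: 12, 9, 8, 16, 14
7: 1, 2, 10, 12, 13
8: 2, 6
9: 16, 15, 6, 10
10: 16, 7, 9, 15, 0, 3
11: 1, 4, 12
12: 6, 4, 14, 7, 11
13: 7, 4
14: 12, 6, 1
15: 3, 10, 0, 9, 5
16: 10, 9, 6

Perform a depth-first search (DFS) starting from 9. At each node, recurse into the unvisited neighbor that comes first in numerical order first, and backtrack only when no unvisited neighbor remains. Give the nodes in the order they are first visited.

Visit 9
9 → 6
6 → 8
8 → 2
2 → 4
4 → 0
0 → 10
10 → 3
3 → 15
15 → 5
5 → 1
1 → 7
7 → 12
12 → 11
12 → 14
7 → 13
10 → 16

9, 6, 8, 2, 4, 0, 10, 3, 15, 5, 1, 7, 12, 11, 14, 13, 16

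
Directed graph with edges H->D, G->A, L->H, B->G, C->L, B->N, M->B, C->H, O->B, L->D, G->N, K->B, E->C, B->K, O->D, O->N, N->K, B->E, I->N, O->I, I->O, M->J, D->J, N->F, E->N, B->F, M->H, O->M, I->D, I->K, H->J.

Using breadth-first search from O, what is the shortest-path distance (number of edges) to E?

Level 0: O
Level 1: B, D, I, M, N
Level 2: E, F, G, H, J, K
Level 3: A, C
Level 4: L
E first appears at level 2.

2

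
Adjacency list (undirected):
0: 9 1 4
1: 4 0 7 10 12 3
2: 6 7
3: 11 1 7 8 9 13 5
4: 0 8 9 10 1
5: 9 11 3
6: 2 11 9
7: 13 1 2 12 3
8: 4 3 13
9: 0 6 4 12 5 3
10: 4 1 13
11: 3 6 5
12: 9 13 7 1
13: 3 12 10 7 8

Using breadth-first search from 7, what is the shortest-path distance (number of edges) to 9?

Level 0: 7
Level 1: 1, 2, 3, 12, 13
Level 2: 0, 4, 5, 6, 8, 9, 10, 11
9 first appears at level 2.

2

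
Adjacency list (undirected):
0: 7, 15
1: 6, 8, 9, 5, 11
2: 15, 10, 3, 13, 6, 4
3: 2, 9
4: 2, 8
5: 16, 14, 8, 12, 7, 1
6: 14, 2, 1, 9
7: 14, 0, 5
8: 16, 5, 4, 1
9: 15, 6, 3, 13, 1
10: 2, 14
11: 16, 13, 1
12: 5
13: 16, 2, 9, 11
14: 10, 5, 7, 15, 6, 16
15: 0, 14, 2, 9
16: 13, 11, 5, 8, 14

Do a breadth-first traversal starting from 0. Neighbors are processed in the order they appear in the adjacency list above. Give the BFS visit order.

Visit 0; enqueue 7, 15 → queue [7, 15]
Visit 7; enqueue 14, 5 → queue [15, 14, 5]
Visit 15; enqueue 2, 9 → queue [14, 5, 2, 9]
Visit 14; enqueue 10, 6, 16 → queue [5, 2, 9, 10, 6, 16]
Visit 5; enqueue 8, 12, 1 → queue [2, 9, 10, 6, 16, 8, 12, 1]
Visit 2; enqueue 3, 13, 4 → queue [9, 10, 6, 16, 8, 12, 1, 3, 13, 4]
Visit 9 → queue [10, 6, 16, 8, 12, 1, 3, 13, 4]
Visit 10 → queue [6, 16, 8, 12, 1, 3, 13, 4]
Visit 6 → queue [16, 8, 12, 1, 3, 13, 4]
Visit 16; enqueue 11 → queue [8, 12, 1, 3, 13, 4, 11]
Visit 8 → queue [12, 1, 3, 13, 4, 11]
Visit 12 → queue [1, 3, 13, 4, 11]
Visit 1 → queue [3, 13, 4, 11]
Visit 3 → queue [13, 4, 11]
Visit 13 → queue [4, 11]
Visit 4 → queue [11]
Visit 11 → queue []

0 → 7 → 15 → 14 → 5 → 2 → 9 → 10 → 6 → 16 → 8 → 12 → 1 → 3 → 13 → 4 → 11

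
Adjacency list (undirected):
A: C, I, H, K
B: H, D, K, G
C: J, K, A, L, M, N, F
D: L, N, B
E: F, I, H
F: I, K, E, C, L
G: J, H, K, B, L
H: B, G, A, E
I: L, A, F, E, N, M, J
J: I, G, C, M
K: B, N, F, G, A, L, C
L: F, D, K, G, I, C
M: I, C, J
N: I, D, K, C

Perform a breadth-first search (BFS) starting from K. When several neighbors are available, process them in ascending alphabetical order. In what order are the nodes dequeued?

K, A, B, C, F, G, L, N, H, I, D, J, M, E

Visit K; enqueue A, B, C, F, G, L, N → queue [A, B, C, F, G, L, N]
Visit A; enqueue H, I → queue [B, C, F, G, L, N, H, I]
Visit B; enqueue D → queue [C, F, G, L, N, H, I, D]
Visit C; enqueue J, M → queue [F, G, L, N, H, I, D, J, M]
Visit F; enqueue E → queue [G, L, N, H, I, D, J, M, E]
Visit G → queue [L, N, H, I, D, J, M, E]
Visit L → queue [N, H, I, D, J, M, E]
Visit N → queue [H, I, D, J, M, E]
Visit H → queue [I, D, J, M, E]
Visit I → queue [D, J, M, E]
Visit D → queue [J, M, E]
Visit J → queue [M, E]
Visit M → queue [E]
Visit E → queue []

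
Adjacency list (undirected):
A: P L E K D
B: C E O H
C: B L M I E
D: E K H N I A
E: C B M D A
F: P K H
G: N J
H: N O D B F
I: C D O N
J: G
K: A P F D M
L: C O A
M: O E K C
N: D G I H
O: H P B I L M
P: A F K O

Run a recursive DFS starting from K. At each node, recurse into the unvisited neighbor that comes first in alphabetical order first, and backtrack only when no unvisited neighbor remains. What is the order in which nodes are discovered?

K, A, D, E, B, C, I, N, G, J, H, F, P, O, L, M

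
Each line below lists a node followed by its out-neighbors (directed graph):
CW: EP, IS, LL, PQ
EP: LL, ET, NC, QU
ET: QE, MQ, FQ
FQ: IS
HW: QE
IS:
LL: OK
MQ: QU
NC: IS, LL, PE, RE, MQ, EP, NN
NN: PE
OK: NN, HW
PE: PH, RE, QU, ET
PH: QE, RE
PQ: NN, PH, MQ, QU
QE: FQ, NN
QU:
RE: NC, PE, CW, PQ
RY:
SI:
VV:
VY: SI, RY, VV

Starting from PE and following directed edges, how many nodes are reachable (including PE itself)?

BFS from PE visits: PE, RE, QU, PH, ET, PQ, NC, CW, QE, MQ, FQ, NN, LL, IS, EP, OK, HW
Reachable nodes: 17 of 21 total.

17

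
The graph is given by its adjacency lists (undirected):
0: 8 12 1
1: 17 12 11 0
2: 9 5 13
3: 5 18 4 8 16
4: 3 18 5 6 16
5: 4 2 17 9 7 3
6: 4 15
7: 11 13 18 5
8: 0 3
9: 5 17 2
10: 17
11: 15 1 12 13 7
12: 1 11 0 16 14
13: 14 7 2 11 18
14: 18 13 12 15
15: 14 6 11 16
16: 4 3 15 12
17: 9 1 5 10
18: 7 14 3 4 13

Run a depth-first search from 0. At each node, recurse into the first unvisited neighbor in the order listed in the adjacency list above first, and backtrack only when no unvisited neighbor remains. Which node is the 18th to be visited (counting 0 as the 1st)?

Visit 0
0 → 8
8 → 3
3 → 5
5 → 4
4 → 18
18 → 7
7 → 11
11 → 15
15 → 14
14 → 13
13 → 2
2 → 9
9 → 17
17 → 1
1 → 12
12 → 16
17 → 10
15 → 6

Visit order: 0, 8, 3, 5, 4, 18, 7, 11, 15, 14, 13, 2, 9, 17, 1, 12, 16, 10, 6

10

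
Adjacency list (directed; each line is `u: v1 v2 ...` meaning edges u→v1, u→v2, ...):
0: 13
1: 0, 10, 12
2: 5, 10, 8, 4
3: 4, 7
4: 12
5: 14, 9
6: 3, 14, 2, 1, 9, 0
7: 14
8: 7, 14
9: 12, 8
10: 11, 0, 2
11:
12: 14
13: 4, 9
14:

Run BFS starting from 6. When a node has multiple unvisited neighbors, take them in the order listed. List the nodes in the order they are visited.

Visit 6; enqueue 3, 14, 2, 1, 9, 0 → queue [3, 14, 2, 1, 9, 0]
Visit 3; enqueue 4, 7 → queue [14, 2, 1, 9, 0, 4, 7]
Visit 14 → queue [2, 1, 9, 0, 4, 7]
Visit 2; enqueue 5, 10, 8 → queue [1, 9, 0, 4, 7, 5, 10, 8]
Visit 1; enqueue 12 → queue [9, 0, 4, 7, 5, 10, 8, 12]
Visit 9 → queue [0, 4, 7, 5, 10, 8, 12]
Visit 0; enqueue 13 → queue [4, 7, 5, 10, 8, 12, 13]
Visit 4 → queue [7, 5, 10, 8, 12, 13]
Visit 7 → queue [5, 10, 8, 12, 13]
Visit 5 → queue [10, 8, 12, 13]
Visit 10; enqueue 11 → queue [8, 12, 13, 11]
Visit 8 → queue [12, 13, 11]
Visit 12 → queue [13, 11]
Visit 13 → queue [11]
Visit 11 → queue []

6 → 3 → 14 → 2 → 1 → 9 → 0 → 4 → 7 → 5 → 10 → 8 → 12 → 13 → 11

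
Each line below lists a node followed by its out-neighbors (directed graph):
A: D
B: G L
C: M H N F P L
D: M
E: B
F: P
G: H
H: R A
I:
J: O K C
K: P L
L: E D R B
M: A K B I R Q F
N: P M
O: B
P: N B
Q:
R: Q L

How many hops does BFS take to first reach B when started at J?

2

Level 0: J
Level 1: C, K, O
Level 2: B, F, H, L, M, N, P
Level 3: A, D, E, G, I, Q, R
B first appears at level 2.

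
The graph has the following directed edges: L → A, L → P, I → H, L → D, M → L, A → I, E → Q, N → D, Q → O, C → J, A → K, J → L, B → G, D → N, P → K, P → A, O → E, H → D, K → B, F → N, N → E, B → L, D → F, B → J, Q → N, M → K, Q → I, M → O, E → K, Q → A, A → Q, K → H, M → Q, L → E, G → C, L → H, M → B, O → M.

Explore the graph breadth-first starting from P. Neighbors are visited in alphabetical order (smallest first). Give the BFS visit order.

Visit P; enqueue A, K → queue [A, K]
Visit A; enqueue I, Q → queue [K, I, Q]
Visit K; enqueue B, H → queue [I, Q, B, H]
Visit I → queue [Q, B, H]
Visit Q; enqueue N, O → queue [B, H, N, O]
Visit B; enqueue G, J, L → queue [H, N, O, G, J, L]
Visit H; enqueue D → queue [N, O, G, J, L, D]
Visit N; enqueue E → queue [O, G, J, L, D, E]
Visit O; enqueue M → queue [G, J, L, D, E, M]
Visit G; enqueue C → queue [J, L, D, E, M, C]
Visit J → queue [L, D, E, M, C]
Visit L → queue [D, E, M, C]
Visit D; enqueue F → queue [E, M, C, F]
Visit E → queue [M, C, F]
Visit M → queue [C, F]
Visit C → queue [F]
Visit F → queue []

P, A, K, I, Q, B, H, N, O, G, J, L, D, E, M, C, F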